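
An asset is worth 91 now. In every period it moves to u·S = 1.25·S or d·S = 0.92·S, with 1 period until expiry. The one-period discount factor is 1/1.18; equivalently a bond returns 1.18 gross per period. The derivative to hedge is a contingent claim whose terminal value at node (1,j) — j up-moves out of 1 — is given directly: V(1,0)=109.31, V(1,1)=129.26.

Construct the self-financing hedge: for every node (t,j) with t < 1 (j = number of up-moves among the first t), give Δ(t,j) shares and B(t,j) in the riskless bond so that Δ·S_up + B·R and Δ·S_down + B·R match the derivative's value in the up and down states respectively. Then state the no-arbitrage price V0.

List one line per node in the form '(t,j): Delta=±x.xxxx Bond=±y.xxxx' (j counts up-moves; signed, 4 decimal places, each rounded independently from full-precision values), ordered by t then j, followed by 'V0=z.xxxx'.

The replicating-portfolio and risk-neutral prices coincide; use p* = (1.18−0.92)/(1.25−0.92) = 0.7879 for the latter.
Terminal payoffs: V(1,0)=109.3100, V(1,1)=129.2600
(0,0): S=91.0000. Δ = (V_up−V_dn)/(S_up−S_dn) = (129.2600−109.3100)/(113.7500−83.7200) = 0.6643. V = [p*·129.2600 + (1−p*)·109.3100]/1.18 = 105.9561. B = V − Δ·S = 45.5015.
Root portfolio cost Δ·91+B reproduces V0=105.9561.

(0,0): Delta=0.6643 Bond=45.5015
V0=105.9561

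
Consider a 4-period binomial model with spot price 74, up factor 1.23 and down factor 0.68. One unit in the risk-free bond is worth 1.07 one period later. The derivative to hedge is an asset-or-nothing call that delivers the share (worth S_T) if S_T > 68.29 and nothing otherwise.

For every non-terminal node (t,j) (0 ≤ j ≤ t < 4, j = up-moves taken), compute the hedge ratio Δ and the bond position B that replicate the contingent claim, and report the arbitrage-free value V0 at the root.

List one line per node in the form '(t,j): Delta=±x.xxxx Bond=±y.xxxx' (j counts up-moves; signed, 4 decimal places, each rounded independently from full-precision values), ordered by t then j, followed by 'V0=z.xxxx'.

Under the risk-neutral measure, an up-move has probability p* = (R−d)/(u−d) = 0.7091 and values discount at R = 1.07.
Payoff layer (t=4): V(4,0)=0.0000, V(4,1)=0.0000, V(4,2)=0.0000, V(4,3)=93.6388, V(4,4)=169.3761
Node (3,0) S=23.2680: V=(p*·0.0000+(1−p*)·0.0000)/1.07=0.0000; Δ=(0.0000−0.0000)/(28.6196−15.8222)=0.0000; B=V−Δ·S=0.0000
Node (3,1) S=42.0876: V=(p*·0.0000+(1−p*)·0.0000)/1.07=0.0000; Δ=(0.0000−0.0000)/(51.7678−28.6196)=0.0000; B=V−Δ·S=0.0000
Node (3,2) S=76.1291: V=(p*·93.6388+(1−p*)·0.0000)/1.07=62.0546; Δ=(93.6388−0.0000)/(93.6388−51.7678)=2.2364; B=V−Δ·S=-108.1978
Node (3,3) S=137.7042: V=(p*·169.3761+(1−p*)·93.6388)/1.07=137.7042; Δ=(169.3761−93.6388)/(169.3761−93.6388)=1.0000; B=V−Δ·S=0.0000
Node (2,0) S=34.2176: V=(p*·0.0000+(1−p*)·0.0000)/1.07=0.0000; Δ=(0.0000−0.0000)/(42.0876−23.2680)=0.0000; B=V−Δ·S=0.0000
Node (2,1) S=61.8936: V=(p*·62.0546+(1−p*)·0.0000)/1.07=41.1237; Δ=(62.0546−0.0000)/(76.1291−42.0876)=1.8229; B=V−Δ·S=-71.7029
Node (2,2) S=111.9546: V=(p*·137.7042+(1−p*)·62.0546)/1.07=108.1281; Δ=(137.7042−62.0546)/(137.7042−76.1291)=1.2286; B=V−Δ·S=-29.4166
Node (1,0) S=50.3200: V=(p*·41.1237+(1−p*)·0.0000)/1.07=27.2528; Δ=(41.1237−0.0000)/(61.8936−34.2176)=1.4859; B=V−Δ·S=-47.5176
Node (1,1) S=91.0200: V=(p*·108.1281+(1−p*)·41.1237)/1.07=82.8373; Δ=(108.1281−41.1237)/(111.9546−61.8936)=1.3385; B=V−Δ·S=-38.9888
Node (0,0) S=74.0000: V=(p*·82.8373+(1−p*)·27.2528)/1.07=62.3058; Δ=(82.8373−27.2528)/(91.0200−50.3200)=1.3657; B=V−Δ·S=-38.7569
The time-0 hedge costs 62.3058, which is the no-arbitrage price.

(0,0): Delta=1.3657 Bond=-38.7569
(1,0): Delta=1.4859 Bond=-47.5176
(1,1): Delta=1.3385 Bond=-38.9888
(2,0): Delta=0.0000 Bond=0.0000
(2,1): Delta=1.8229 Bond=-71.7029
(2,2): Delta=1.2286 Bond=-29.4166
(3,0): Delta=0.0000 Bond=0.0000
(3,1): Delta=0.0000 Bond=0.0000
(3,2): Delta=2.2364 Bond=-108.1978
(3,3): Delta=1.0000 Bond=0.0000
V0=62.3058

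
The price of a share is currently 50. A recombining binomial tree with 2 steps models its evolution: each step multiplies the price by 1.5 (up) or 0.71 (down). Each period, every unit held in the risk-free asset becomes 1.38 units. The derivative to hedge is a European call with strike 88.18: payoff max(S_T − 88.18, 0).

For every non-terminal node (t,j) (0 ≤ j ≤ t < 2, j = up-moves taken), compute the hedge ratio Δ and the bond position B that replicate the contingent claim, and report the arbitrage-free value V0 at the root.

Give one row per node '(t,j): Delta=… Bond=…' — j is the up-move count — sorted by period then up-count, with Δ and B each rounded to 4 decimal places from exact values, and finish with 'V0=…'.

(0,0): Delta=0.3784 Bond=-9.7338
(1,0): Delta=0.0000 Bond=0.0000
(1,1): Delta=0.4105 Bond=-15.8386
V0=9.1855

The replicating-portfolio and risk-neutral prices coincide; use p* = (1.38−0.71)/(1.5−0.71) = 0.8481 for the latter.
At expiry t=2: V(2,0)=0.0000, V(2,1)=0.0000, V(2,2)=24.3200
(1,0): S=35.5000. Δ = (V_up−V_dn)/(S_up−S_dn) = (0.0000−0.0000)/(53.2500−25.2050) = 0.0000. V = [p*·0.0000 + (1−p*)·0.0000]/1.38 = 0.0000. B = V − Δ·S = 0.0000.
(1,1): S=75.0000. Δ = (V_up−V_dn)/(S_up−S_dn) = (24.3200−0.0000)/(112.5000−53.2500) = 0.4105. V = [p*·24.3200 + (1−p*)·0.0000]/1.38 = 14.9462. B = V − Δ·S = -15.8386.
(0,0): S=50.0000. Δ = (V_up−V_dn)/(S_up−S_dn) = (14.9462−0.0000)/(75.0000−35.5000) = 0.3784. V = [p*·14.9462 + (1−p*)·0.0000]/1.38 = 9.1855. B = V − Δ·S = -9.7338.
Each (Δ,B) replicates both successor values, so the strategy is self-financing and V0 is arbitrage-free.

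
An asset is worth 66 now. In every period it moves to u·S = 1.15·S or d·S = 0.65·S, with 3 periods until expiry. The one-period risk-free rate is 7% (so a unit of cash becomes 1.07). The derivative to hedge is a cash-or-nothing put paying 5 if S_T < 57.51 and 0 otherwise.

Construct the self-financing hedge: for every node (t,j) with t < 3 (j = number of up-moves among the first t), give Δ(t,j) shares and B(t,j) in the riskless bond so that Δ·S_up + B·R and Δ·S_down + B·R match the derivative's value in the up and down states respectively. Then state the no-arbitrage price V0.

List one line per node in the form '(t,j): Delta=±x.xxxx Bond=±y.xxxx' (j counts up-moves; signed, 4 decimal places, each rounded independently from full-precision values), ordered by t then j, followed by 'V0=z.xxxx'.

(0,0): Delta=-0.0934 Bond=7.8254
(1,0): Delta=0.0000 Bond=4.3672
(1,1): Delta=-0.1034 Bond=9.1362
(2,0): Delta=0.0000 Bond=4.6729
(2,1): Delta=0.0000 Bond=4.6729
(2,2): Delta=-0.1146 Bond=10.7477
V0=1.6624

Risk-neutral probability p* = (R−d)/(u−d) = (1.07−0.65)/(1.15−0.65) = 0.8400.
Terminal payoffs: V(3,0)=5.0000, V(3,1)=5.0000, V(3,2)=5.0000, V(3,3)=0.0000
Node (2,0) S=27.8850: V=(p*·5.0000+(1−p*)·5.0000)/1.07=4.6729; Δ=(5.0000−5.0000)/(32.0677−18.1253)=0.0000; B=V−Δ·S=4.6729
Node (2,1) S=49.3350: V=(p*·5.0000+(1−p*)·5.0000)/1.07=4.6729; Δ=(5.0000−5.0000)/(56.7352−32.0677)=0.0000; B=V−Δ·S=4.6729
Node (2,2) S=87.2850: V=(p*·0.0000+(1−p*)·5.0000)/1.07=0.7477; Δ=(0.0000−5.0000)/(100.3777−56.7352)=-0.1146; B=V−Δ·S=10.7477
Node (1,0) S=42.9000: V=(p*·4.6729+(1−p*)·4.6729)/1.07=4.3672; Δ=(4.6729−4.6729)/(49.3350−27.8850)=0.0000; B=V−Δ·S=4.3672
Node (1,1) S=75.9000: V=(p*·0.7477+(1−p*)·4.6729)/1.07=1.2857; Δ=(0.7477−4.6729)/(87.2850−49.3350)=-0.1034; B=V−Δ·S=9.1362
Node (0,0) S=66.0000: V=(p*·1.2857+(1−p*)·4.3672)/1.07=1.6624; Δ=(1.2857−4.3672)/(75.9000−42.9000)=-0.0934; B=V−Δ·S=7.8254
Each (Δ,B) replicates both successor values, so the strategy is self-financing and V0 is arbitrage-free.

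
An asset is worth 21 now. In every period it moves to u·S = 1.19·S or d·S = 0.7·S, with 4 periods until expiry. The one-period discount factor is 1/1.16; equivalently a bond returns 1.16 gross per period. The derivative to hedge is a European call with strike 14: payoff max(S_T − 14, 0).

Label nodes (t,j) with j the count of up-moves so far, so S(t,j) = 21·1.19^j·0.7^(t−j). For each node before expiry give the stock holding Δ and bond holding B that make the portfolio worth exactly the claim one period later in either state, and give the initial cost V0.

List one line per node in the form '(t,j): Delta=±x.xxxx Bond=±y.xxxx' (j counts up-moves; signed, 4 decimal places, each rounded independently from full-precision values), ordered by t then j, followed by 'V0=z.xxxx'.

The replicating-portfolio and risk-neutral prices coincide; use p* = (1.16−0.7)/(1.19−0.7) = 0.9388 for the latter.
Payoff layer (t=4): V(4,0)=0.0000, V(4,1)=0.0000, V(4,2)=0.5717, V(4,3)=10.7718, V(4,4)=28.1121
  t=3,j=0: stock 7.2030 → up 8.5716 (V=0.0000), down 5.0421 (V=0.0000). Price 0.0000; hedge Δ=0.0000, bond B=0.0000.
  t=3,j=1: stock 12.2451 → up 14.5717 (V=0.5717), down 8.5716 (V=0.0000). Price 0.4626; hedge Δ=0.0953, bond B=-0.7040.
  t=3,j=2: stock 20.8167 → up 24.7718 (V=10.7718), down 14.5717 (V=0.5717). Price 8.7477; hedge Δ=1.0000, bond B=-12.0690.
  t=3,j=3: stock 35.3883 → up 42.1121 (V=28.1121), down 24.7718 (V=10.7718). Price 23.3194; hedge Δ=1.0000, bond B=-12.0690.
  t=2,j=0: stock 10.2900 → up 12.2451 (V=0.4626), down 7.2030 (V=0.0000). Price 0.3744; hedge Δ=0.0918, bond B=-0.5698.
  t=2,j=1: stock 17.4930 → up 20.8167 (V=8.7477), down 12.2451 (V=0.4626). Price 7.1038; hedge Δ=0.9666, bond B=-9.8044.
  t=2,j=2: stock 29.7381 → up 35.3883 (V=23.3194), down 20.8167 (V=8.7477). Price 19.3338; hedge Δ=1.0000, bond B=-10.4043.
  t=1,j=0: stock 14.7000 → up 17.4930 (V=7.1038), down 10.2900 (V=0.3744). Price 5.7688; hedge Δ=0.9343, bond B=-7.9647.
  t=1,j=1: stock 24.9900 → up 29.7381 (V=19.3338), down 17.4930 (V=7.1038). Price 16.0216; hedge Δ=0.9988, bond B=-8.9375.
  t=0,j=0: stock 21.0000 → up 24.9900 (V=16.0216), down 14.7000 (V=5.7688). Price 13.2706; hedge Δ=0.9964, bond B=-7.6534.
Check: Δ(0,0)·S0 + B(0,0) = 13.2706 = V0.

(0,0): Delta=0.9964 Bond=-7.6534
(1,0): Delta=0.9343 Bond=-7.9647
(1,1): Delta=0.9988 Bond=-8.9375
(2,0): Delta=0.0918 Bond=-0.5698
(2,1): Delta=0.9666 Bond=-9.8044
(2,2): Delta=1.0000 Bond=-10.4043
(3,0): Delta=0.0000 Bond=0.0000
(3,1): Delta=0.0953 Bond=-0.7040
(3,2): Delta=1.0000 Bond=-12.0690
(3,3): Delta=1.0000 Bond=-12.0690
V0=13.2706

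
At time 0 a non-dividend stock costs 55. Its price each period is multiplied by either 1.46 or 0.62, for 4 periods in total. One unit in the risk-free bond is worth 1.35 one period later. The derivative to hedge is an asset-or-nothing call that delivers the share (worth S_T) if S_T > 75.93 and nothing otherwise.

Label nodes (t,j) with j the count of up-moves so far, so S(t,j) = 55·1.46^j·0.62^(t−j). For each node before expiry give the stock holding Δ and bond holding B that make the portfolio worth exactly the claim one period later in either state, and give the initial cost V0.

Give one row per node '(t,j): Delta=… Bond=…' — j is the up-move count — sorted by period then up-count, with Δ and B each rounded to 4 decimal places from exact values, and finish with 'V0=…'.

(0,0): Delta=1.1072 Bond=-6.9970
(1,0): Delta=1.5353 Bond=-24.0442
(1,1): Delta=1.0798 Bond=-7.2462
(2,0): Delta=0.0000 Bond=0.0000
(2,1): Delta=1.6336 Bond=-37.3509
(2,2): Delta=1.0444 Bond=-5.6282
(3,0): Delta=0.0000 Bond=0.0000
(3,1): Delta=0.0000 Bond=0.0000
(3,2): Delta=1.7381 Bond=-58.0219
(3,3): Delta=1.0000 Bond=0.0000
V0=53.9000

The replicating-portfolio and risk-neutral prices coincide; use p* = (1.35−0.62)/(1.46−0.62) = 0.8690 for the latter.
Terminal payoffs: V(4,0)=0.0000, V(4,1)=0.0000, V(4,2)=0.0000, V(4,3)=106.1238, V(4,4)=249.9045
  t=3,j=0: stock 13.1080 → up 19.1377 (V=0.0000), down 8.1270 (V=0.0000). Price 0.0000; hedge Δ=0.0000, bond B=0.0000.
  t=3,j=1: stock 30.8673 → up 45.0663 (V=0.0000), down 19.1377 (V=0.0000). Price 0.0000; hedge Δ=0.0000, bond B=0.0000.
  t=3,j=2: stock 72.6876 → up 106.1238 (V=106.1238), down 45.0663 (V=0.0000). Price 68.3161; hedge Δ=1.7381, bond B=-58.0219.
  t=3,j=3: stock 171.1675 → up 249.9045 (V=249.9045), down 106.1238 (V=106.1238). Price 171.1675; hedge Δ=1.0000, bond B=0.0000.
  t=2,j=0: stock 21.1420 → up 30.8673 (V=0.0000), down 13.1080 (V=0.0000). Price 0.0000; hedge Δ=0.0000, bond B=0.0000.
  t=2,j=1: stock 49.7860 → up 72.6876 (V=68.3161), down 30.8673 (V=0.0000). Price 43.9777; hedge Δ=1.6336, bond B=-37.3509.
  t=2,j=2: stock 117.2380 → up 171.1675 (V=171.1675), down 72.6876 (V=68.3161). Price 116.8140; hedge Δ=1.0444, bond B=-5.6282.
  t=1,j=0: stock 34.1000 → up 49.7860 (V=43.9777), down 21.1420 (V=0.0000). Price 28.3102; hedge Δ=1.5353, bond B=-24.0442.
  t=1,j=1: stock 80.3000 → up 117.2380 (V=116.8140), down 49.7860 (V=43.9777). Price 79.4636; hedge Δ=1.0798, bond B=-7.2462.
  t=0,j=0: stock 55.0000 → up 80.3000 (V=79.4636), down 34.1000 (V=28.3102). Price 53.9000; hedge Δ=1.1072, bond B=-6.9970.
Root portfolio cost Δ·55+B reproduces V0=53.9000.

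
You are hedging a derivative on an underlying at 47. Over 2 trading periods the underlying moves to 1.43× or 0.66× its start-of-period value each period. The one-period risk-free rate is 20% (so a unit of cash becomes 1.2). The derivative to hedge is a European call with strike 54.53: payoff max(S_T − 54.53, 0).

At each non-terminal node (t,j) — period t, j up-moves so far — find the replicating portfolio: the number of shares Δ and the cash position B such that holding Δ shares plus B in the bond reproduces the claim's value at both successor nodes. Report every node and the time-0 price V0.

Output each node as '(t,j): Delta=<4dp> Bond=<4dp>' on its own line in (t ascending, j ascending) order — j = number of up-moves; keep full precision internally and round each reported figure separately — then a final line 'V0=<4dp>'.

(0,0): Delta=0.6715 Bond=-17.3573
(1,0): Delta=0.0000 Bond=0.0000
(1,1): Delta=0.8035 Bond=-29.7002
V0=14.2014

No-arbitrage ⇒ martingale measure with p* = (R−d)/(u−d) = 0.7013.
Terminal values V(2,·): V(2,0)=0.0000, V(2,1)=0.0000, V(2,2)=41.5803
Node (1,0) S=31.0200: V=(p*·0.0000+(1−p*)·0.0000)/1.2=0.0000; Δ=(0.0000−0.0000)/(44.3586−20.4732)=0.0000; B=V−Δ·S=0.0000
Node (1,1) S=67.2100: V=(p*·41.5803+(1−p*)·0.0000)/1.2=24.3002; Δ=(41.5803−0.0000)/(96.1103−44.3586)=0.8035; B=V−Δ·S=-29.7002
Node (0,0) S=47.0000: V=(p*·24.3002+(1−p*)·0.0000)/1.2=14.2014; Δ=(24.3002−0.0000)/(67.2100−31.0200)=0.6715; B=V−Δ·S=-17.3573
Each (Δ,B) replicates both successor values, so the strategy is self-financing and V0 is arbitrage-free.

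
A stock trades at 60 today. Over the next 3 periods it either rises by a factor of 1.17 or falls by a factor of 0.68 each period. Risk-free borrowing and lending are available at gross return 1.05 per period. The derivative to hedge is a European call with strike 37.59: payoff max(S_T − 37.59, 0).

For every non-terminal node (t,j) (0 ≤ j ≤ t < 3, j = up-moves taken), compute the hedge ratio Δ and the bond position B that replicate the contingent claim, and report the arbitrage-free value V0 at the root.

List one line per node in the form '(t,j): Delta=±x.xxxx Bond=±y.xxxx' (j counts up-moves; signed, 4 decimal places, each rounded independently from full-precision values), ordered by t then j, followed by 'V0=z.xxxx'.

Since d<R<u, set p* = (R−d)/(u−d) = 0.7551; price each node as the discounted p*-expectation of its children.
Payoff layer (t=3): V(3,0)=0.0000, V(3,1)=0.0000, V(3,2)=18.2611, V(3,3)=58.5068
(2,0): S=27.7440. Δ = (V_up−V_dn)/(S_up−S_dn) = (0.0000−0.0000)/(32.4605−18.8659) = 0.0000. V = [p*·0.0000 + (1−p*)·0.0000]/1.05 = 0.0000. B = V − Δ·S = 0.0000.
(2,1): S=47.7360. Δ = (V_up−V_dn)/(S_up−S_dn) = (18.2611−0.0000)/(55.8511−32.4605) = 0.7807. V = [p*·18.2611 + (1−p*)·0.0000]/1.05 = 13.1324. B = V − Δ·S = -24.1352.
(2,2): S=82.1340. Δ = (V_up−V_dn)/(S_up−S_dn) = (58.5068−18.2611)/(96.0968−55.8511) = 1.0000. V = [p*·58.5068 + (1−p*)·18.2611]/1.05 = 46.3340. B = V − Δ·S = -35.8000.
(1,0): S=40.8000. Δ = (V_up−V_dn)/(S_up−S_dn) = (13.1324−0.0000)/(47.7360−27.7440) = 0.6569. V = [p*·13.1324 + (1−p*)·0.0000]/1.05 = 9.4441. B = V − Δ·S = -17.3567.
(1,1): S=70.2000. Δ = (V_up−V_dn)/(S_up−S_dn) = (46.3340−13.1324)/(82.1340−47.7360) = 0.9652. V = [p*·46.3340 + (1−p*)·13.1324]/1.05 = 36.3838. B = V − Δ·S = -31.3746.
(0,0): S=60.0000. Δ = (V_up−V_dn)/(S_up−S_dn) = (36.3838−9.4441)/(70.2000−40.8000) = 0.9163. V = [p*·36.3838 + (1−p*)·9.4441]/1.05 = 28.3679. B = V − Δ·S = -26.6111.
Each (Δ,B) replicates both successor values, so the strategy is self-financing and V0 is arbitrage-free.

(0,0): Delta=0.9163 Bond=-26.6111
(1,0): Delta=0.6569 Bond=-17.3567
(1,1): Delta=0.9652 Bond=-31.3746
(2,0): Delta=0.0000 Bond=0.0000
(2,1): Delta=0.7807 Bond=-24.1352
(2,2): Delta=1.0000 Bond=-35.8000
V0=28.3679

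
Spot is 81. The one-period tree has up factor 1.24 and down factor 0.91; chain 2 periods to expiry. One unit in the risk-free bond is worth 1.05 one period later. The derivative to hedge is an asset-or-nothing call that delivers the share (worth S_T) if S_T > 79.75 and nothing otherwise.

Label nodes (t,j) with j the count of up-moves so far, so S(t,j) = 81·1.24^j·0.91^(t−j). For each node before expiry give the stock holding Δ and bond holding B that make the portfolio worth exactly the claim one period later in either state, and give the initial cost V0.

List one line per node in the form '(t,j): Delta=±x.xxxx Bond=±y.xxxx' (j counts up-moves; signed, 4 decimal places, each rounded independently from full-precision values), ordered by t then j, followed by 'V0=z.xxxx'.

(0,0): Delta=2.3760 Bond=-131.6245
(1,0): Delta=3.7576 Bond=-240.0415
(1,1): Delta=1.0000 Bond=0.0000
V0=60.8317

Since d<R<u, set p* = (R−d)/(u−d) = 0.4242; price each node as the discounted p*-expectation of its children.
Payoff layer (t=2): V(2,0)=0.0000, V(2,1)=91.4004, V(2,2)=124.5456
(1,0): S=73.7100. Δ = (V_up−V_dn)/(S_up−S_dn) = (91.4004−0.0000)/(91.4004−67.0761) = 3.7576. V = [p*·91.4004 + (1−p*)·0.0000]/1.05 = 36.9295. B = V − Δ·S = -240.0415.
(1,1): S=100.4400. Δ = (V_up−V_dn)/(S_up−S_dn) = (124.5456−91.4004)/(124.5456−91.4004) = 1.0000. V = [p*·124.5456 + (1−p*)·91.4004]/1.05 = 100.4400. B = V − Δ·S = 0.0000.
(0,0): S=81.0000. Δ = (V_up−V_dn)/(S_up−S_dn) = (100.4400−36.9295)/(100.4400−73.7100) = 2.3760. V = [p*·100.4400 + (1−p*)·36.9295]/1.05 = 60.8317. B = V − Δ·S = -131.6245.
The time-0 hedge costs 60.8317, which is the no-arbitrage price.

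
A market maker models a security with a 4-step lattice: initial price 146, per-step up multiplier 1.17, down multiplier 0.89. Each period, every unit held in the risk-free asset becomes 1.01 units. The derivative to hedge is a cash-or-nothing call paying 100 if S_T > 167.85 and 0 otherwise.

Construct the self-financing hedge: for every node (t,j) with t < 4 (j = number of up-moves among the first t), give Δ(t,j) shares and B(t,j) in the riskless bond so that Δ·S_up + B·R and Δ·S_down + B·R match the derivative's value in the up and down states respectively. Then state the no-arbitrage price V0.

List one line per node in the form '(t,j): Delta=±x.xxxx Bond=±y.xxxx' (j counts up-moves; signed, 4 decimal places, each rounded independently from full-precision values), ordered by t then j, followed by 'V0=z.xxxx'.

(0,0): Delta=0.7476 Bond=-88.6135
(1,0): Delta=0.4949 Bond=-56.6649
(1,1): Delta=1.0039 Bond=-133.2793
(2,0): Delta=0.0000 Bond=0.0000
(2,1): Delta=0.9968 Bond=-133.5403
(2,2): Delta=1.0110 Bond=-136.0411
(3,0): Delta=0.0000 Bond=0.0000
(3,1): Delta=0.0000 Bond=0.0000
(3,2): Delta=2.0078 Bond=-314.7100
(3,3): Delta=0.0000 Bond=99.0099
V0=20.5324

The replicating-portfolio and risk-neutral prices coincide; use p* = (1.01−0.89)/(1.17−0.89) = 0.4286 for the latter.
At expiry t=4: V(4,0)=0.0000, V(4,1)=0.0000, V(4,2)=0.0000, V(4,3)=100.0000, V(4,4)=100.0000
  t=3,j=0: stock 102.9255 → up 120.4228 (V=0.0000), down 91.6037 (V=0.0000). Price 0.0000; hedge Δ=0.0000, bond B=0.0000.
  t=3,j=1: stock 135.3065 → up 158.3086 (V=0.0000), down 120.4228 (V=0.0000). Price 0.0000; hedge Δ=0.0000, bond B=0.0000.
  t=3,j=2: stock 177.8749 → up 208.1136 (V=100.0000), down 158.3086 (V=0.0000). Price 42.4328; hedge Δ=2.0078, bond B=-314.7100.
  t=3,j=3: stock 233.8355 → up 273.5875 (V=100.0000), down 208.1136 (V=100.0000). Price 99.0099; hedge Δ=0.0000, bond B=99.0099.
  t=2,j=0: stock 115.6466 → up 135.3065 (V=0.0000), down 102.9255 (V=0.0000). Price 0.0000; hedge Δ=0.0000, bond B=0.0000.
  t=2,j=1: stock 152.0298 → up 177.8749 (V=42.4328), down 135.3065 (V=0.0000). Price 18.0054; hedge Δ=0.9968, bond B=-133.5403.
  t=2,j=2: stock 199.8594 → up 233.8355 (V=99.0099), down 177.8749 (V=42.4328). Price 66.0199; hedge Δ=1.0110, bond B=-136.0411.
  t=1,j=0: stock 129.9400 → up 152.0298 (V=18.0054), down 115.6466 (V=0.0000). Price 7.6402; hedge Δ=0.4949, bond B=-56.6649.
  t=1,j=1: stock 170.8200 → up 199.8594 (V=66.0199), down 152.0298 (V=18.0054). Price 38.2011; hedge Δ=1.0039, bond B=-133.2793.
  t=0,j=0: stock 146.0000 → up 170.8200 (V=38.2011), down 129.9400 (V=7.6402). Price 20.5324; hedge Δ=0.7476, bond B=-88.6135.
Each (Δ,B) replicates both successor values, so the strategy is self-financing and V0 is arbitrage-free.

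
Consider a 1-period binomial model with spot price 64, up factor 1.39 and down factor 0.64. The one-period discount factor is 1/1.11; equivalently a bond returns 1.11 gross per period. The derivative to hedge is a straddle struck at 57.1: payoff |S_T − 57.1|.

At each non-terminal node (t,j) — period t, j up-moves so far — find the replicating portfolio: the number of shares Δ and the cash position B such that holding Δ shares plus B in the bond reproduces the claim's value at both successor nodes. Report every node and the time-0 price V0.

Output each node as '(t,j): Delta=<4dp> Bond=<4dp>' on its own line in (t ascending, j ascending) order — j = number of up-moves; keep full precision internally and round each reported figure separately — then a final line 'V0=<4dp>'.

The replicating-portfolio and risk-neutral prices coincide; use p* = (1.11−0.64)/(1.39−0.64) = 0.6267 for the latter.
Terminal values V(1,·): V(1,0)=16.1400, V(1,1)=31.8600
Node (0,0) S=64.0000: V=(p*·31.8600+(1−p*)·16.1400)/1.11=23.4155; Δ=(31.8600−16.1400)/(88.9600−40.9600)=0.3275; B=V−Δ·S=2.4555
Each (Δ,B) replicates both successor values, so the strategy is self-financing and V0 is arbitrage-free.

(0,0): Delta=0.3275 Bond=2.4555
V0=23.4155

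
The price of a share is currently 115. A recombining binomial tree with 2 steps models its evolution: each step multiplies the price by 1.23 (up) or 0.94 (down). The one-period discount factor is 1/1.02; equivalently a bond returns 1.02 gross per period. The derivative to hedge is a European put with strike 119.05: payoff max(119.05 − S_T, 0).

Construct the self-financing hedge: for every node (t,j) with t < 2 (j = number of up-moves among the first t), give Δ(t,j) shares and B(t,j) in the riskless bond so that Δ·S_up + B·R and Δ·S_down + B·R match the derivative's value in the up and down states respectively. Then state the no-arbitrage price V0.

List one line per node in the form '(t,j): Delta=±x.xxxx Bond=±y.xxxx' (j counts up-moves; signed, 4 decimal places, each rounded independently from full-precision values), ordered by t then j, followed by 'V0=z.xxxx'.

Under the risk-neutral measure, an up-move has probability p* = (R−d)/(u−d) = 0.2759 and values discount at R = 1.02.
Terminal values V(2,·): V(2,0)=17.4360, V(2,1)=0.0000, V(2,2)=0.0000
(1,0): S=108.1000. Δ = (V_up−V_dn)/(S_up−S_dn) = (0.0000−17.4360)/(132.9630−101.6140) = -0.5562. V = [p*·0.0000 + (1−p*)·17.4360]/1.02 = 12.3785. B = V − Δ·S = 72.5026.
(1,1): S=141.4500. Δ = (V_up−V_dn)/(S_up−S_dn) = (0.0000−0.0000)/(173.9835−132.9630) = 0.0000. V = [p*·0.0000 + (1−p*)·0.0000]/1.02 = 0.0000. B = V − Δ·S = 0.0000.
(0,0): S=115.0000. Δ = (V_up−V_dn)/(S_up−S_dn) = (0.0000−12.3785)/(141.4500−108.1000) = -0.3712. V = [p*·0.0000 + (1−p*)·12.3785]/1.02 = 8.7880. B = V − Δ·S = 51.4725.
Each (Δ,B) replicates both successor values, so the strategy is self-financing and V0 is arbitrage-free.

(0,0): Delta=-0.3712 Bond=51.4725
(1,0): Delta=-0.5562 Bond=72.5026
(1,1): Delta=0.0000 Bond=0.0000
V0=8.7880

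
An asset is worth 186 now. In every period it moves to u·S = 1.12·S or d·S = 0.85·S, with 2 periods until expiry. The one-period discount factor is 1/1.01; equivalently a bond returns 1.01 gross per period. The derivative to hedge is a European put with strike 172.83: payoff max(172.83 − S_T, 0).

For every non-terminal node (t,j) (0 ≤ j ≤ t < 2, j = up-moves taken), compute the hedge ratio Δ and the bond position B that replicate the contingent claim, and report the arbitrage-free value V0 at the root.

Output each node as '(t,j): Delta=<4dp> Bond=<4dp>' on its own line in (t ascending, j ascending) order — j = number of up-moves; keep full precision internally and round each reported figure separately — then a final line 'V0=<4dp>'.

Risk-neutral probability p* = (R−d)/(u−d) = (1.01−0.85)/(1.12−0.85) = 0.5926.
At expiry t=2: V(2,0)=38.4450, V(2,1)=0.0000, V(2,2)=0.0000
Node (1,0) S=158.1000: V=(p*·0.0000+(1−p*)·38.4450)/1.01=15.5077; Δ=(0.0000−38.4450)/(177.0720−134.3850)=-0.9006; B=V−Δ·S=157.8966
Node (1,1) S=208.3200: V=(p*·0.0000+(1−p*)·0.0000)/1.01=0.0000; Δ=(0.0000−0.0000)/(233.3184−177.0720)=0.0000; B=V−Δ·S=0.0000
Node (0,0) S=186.0000: V=(p*·0.0000+(1−p*)·15.5077)/1.01=6.2554; Δ=(0.0000−15.5077)/(208.3200−158.1000)=-0.3088; B=V−Δ·S=63.6913
Self-financing check: at every node Δ·S+B equals the discounted successor values.

(0,0): Delta=-0.3088 Bond=63.6913
(1,0): Delta=-0.9006 Bond=157.8966
(1,1): Delta=0.0000 Bond=0.0000
V0=6.2554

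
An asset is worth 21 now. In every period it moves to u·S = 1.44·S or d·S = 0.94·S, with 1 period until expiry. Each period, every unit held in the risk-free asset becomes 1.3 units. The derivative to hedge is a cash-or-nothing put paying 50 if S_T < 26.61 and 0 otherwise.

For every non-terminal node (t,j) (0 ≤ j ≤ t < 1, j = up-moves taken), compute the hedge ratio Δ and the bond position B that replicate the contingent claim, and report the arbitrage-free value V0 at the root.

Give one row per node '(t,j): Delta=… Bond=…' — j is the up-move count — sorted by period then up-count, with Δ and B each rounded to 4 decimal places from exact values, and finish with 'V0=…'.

Under the risk-neutral measure, an up-move has probability p* = (R−d)/(u−d) = 0.7200 and values discount at R = 1.3.
Terminal payoffs: V(1,0)=50.0000, V(1,1)=0.0000
Node (0,0) S=21.0000: V=(p*·0.0000+(1−p*)·50.0000)/1.3=10.7692; Δ=(0.0000−50.0000)/(30.2400−19.7400)=-4.7619; B=V−Δ·S=110.7692
Root portfolio cost Δ·21+B reproduces V0=10.7692.

(0,0): Delta=-4.7619 Bond=110.7692
V0=10.7692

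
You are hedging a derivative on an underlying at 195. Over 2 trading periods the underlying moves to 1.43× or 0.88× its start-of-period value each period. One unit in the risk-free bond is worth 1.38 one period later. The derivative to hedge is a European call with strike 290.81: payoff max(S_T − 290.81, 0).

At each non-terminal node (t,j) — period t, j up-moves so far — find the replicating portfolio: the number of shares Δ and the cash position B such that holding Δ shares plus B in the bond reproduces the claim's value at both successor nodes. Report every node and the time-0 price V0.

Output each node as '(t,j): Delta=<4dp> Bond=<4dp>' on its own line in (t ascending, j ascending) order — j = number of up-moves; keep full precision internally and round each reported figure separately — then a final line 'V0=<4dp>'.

No-arbitrage ⇒ martingale measure with p* = (R−d)/(u−d) = 0.9091.
Payoff layer (t=2): V(2,0)=0.0000, V(2,1)=0.0000, V(2,2)=107.9455
  t=1,j=0: stock 171.6000 → up 245.3880 (V=0.0000), down 151.0080 (V=0.0000). Price 0.0000; hedge Δ=0.0000, bond B=0.0000.
  t=1,j=1: stock 278.8500 → up 398.7555 (V=107.9455), down 245.3880 (V=0.0000). Price 71.1103; hedge Δ=0.7038, bond B=-125.1542.
  t=0,j=0: stock 195.0000 → up 278.8500 (V=71.1103), down 171.6000 (V=0.0000). Price 46.8448; hedge Δ=0.6630, bond B=-82.4468.
Each (Δ,B) replicates both successor values, so the strategy is self-financing and V0 is arbitrage-free.

(0,0): Delta=0.6630 Bond=-82.4468
(1,0): Delta=0.0000 Bond=0.0000
(1,1): Delta=0.7038 Bond=-125.1542
V0=46.8448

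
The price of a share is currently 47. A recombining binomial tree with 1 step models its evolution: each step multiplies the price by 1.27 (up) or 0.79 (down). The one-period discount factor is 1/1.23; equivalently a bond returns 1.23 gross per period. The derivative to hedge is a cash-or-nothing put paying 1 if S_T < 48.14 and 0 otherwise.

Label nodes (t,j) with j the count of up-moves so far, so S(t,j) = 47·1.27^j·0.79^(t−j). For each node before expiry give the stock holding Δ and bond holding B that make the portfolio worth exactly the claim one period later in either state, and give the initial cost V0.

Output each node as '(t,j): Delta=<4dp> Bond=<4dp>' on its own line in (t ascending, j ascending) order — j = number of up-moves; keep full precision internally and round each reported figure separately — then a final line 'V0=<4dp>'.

(0,0): Delta=-0.0443 Bond=2.1511
V0=0.0678

Risk-neutral probability p* = (R−d)/(u−d) = (1.23−0.79)/(1.27−0.79) = 0.9167.
Terminal payoffs: V(1,0)=1.0000, V(1,1)=0.0000
(0,0): S=47.0000. Δ = (V_up−V_dn)/(S_up−S_dn) = (0.0000−1.0000)/(59.6900−37.1300) = -0.0443. V = [p*·0.0000 + (1−p*)·1.0000]/1.23 = 0.0678. B = V − Δ·S = 2.1511.
The time-0 hedge costs 0.0678, which is the no-arbitrage price.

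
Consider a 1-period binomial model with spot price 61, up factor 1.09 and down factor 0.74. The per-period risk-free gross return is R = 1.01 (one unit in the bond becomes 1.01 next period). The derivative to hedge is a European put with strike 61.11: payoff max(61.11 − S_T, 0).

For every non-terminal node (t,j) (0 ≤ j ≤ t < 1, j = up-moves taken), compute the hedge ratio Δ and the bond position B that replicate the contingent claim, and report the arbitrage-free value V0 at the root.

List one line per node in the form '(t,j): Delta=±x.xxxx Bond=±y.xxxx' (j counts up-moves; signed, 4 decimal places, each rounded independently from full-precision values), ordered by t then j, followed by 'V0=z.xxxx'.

Under the risk-neutral measure, an up-move has probability p* = (R−d)/(u−d) = 0.7714 and values discount at R = 1.01.
Terminal values V(1,·): V(1,0)=15.9700, V(1,1)=0.0000
  t=0,j=0: stock 61.0000 → up 66.4900 (V=0.0000), down 45.1400 (V=15.9700). Price 3.6141; hedge Δ=-0.7480, bond B=49.2427.
Root portfolio cost Δ·61+B reproduces V0=3.6141.

(0,0): Delta=-0.7480 Bond=49.2427
V0=3.6141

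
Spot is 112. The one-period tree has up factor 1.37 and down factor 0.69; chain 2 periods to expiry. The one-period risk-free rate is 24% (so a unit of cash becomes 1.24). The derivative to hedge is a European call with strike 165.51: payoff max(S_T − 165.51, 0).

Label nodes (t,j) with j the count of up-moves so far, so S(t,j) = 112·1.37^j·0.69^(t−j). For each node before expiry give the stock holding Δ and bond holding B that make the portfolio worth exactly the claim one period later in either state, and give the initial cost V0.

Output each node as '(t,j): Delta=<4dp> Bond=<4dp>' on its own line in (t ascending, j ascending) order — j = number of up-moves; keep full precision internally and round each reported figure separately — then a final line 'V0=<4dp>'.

(0,0): Delta=0.3829 Bond=-23.8608
(1,0): Delta=0.0000 Bond=0.0000
(1,1): Delta=0.4284 Bond=-36.5808
V0=19.0195

No-arbitrage ⇒ martingale measure with p* = (R−d)/(u−d) = 0.8088.
At expiry t=2: V(2,0)=0.0000, V(2,1)=0.0000, V(2,2)=44.7028
Node (1,0) S=77.2800: V=(p*·0.0000+(1−p*)·0.0000)/1.24=0.0000; Δ=(0.0000−0.0000)/(105.8736−53.3232)=0.0000; B=V−Δ·S=0.0000
Node (1,1) S=153.4400: V=(p*·44.7028+(1−p*)·0.0000)/1.24=29.1586; Δ=(44.7028−0.0000)/(210.2128−105.8736)=0.4284; B=V−Δ·S=-36.5808
Node (0,0) S=112.0000: V=(p*·29.1586+(1−p*)·0.0000)/1.24=19.0195; Δ=(29.1586−0.0000)/(153.4400−77.2800)=0.3829; B=V−Δ·S=-23.8608
Each (Δ,B) replicates both successor values, so the strategy is self-financing and V0 is arbitrage-free.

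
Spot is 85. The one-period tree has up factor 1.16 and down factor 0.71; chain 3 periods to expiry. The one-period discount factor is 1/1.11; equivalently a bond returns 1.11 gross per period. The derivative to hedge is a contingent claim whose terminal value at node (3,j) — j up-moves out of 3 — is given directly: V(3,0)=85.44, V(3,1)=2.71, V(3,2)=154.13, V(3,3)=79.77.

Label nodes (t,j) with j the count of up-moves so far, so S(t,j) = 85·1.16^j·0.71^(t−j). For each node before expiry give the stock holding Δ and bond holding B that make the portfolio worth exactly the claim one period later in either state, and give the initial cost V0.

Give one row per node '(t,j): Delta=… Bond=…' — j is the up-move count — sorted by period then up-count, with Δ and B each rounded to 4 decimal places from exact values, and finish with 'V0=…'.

(0,0): Delta=-0.6337 Bond=124.6622
(1,0): Delta=4.1600 Bond=-150.9264
(1,1): Delta=-1.0005 Bond=174.5377
(2,0): Delta=-4.2906 Bond=194.5672
(2,1): Delta=4.8066 Bond=-212.7902
(2,2): Delta=-1.4447 Bond=244.5528
V0=70.7979

Under the risk-neutral measure, an up-move has probability p* = (R−d)/(u−d) = 0.8889 and values discount at R = 1.11.
Terminal values V(3,·): V(3,0)=85.4400, V(3,1)=2.7100, V(3,2)=154.1300, V(3,3)=79.7700
(2,0): S=42.8485. Δ = (V_up−V_dn)/(S_up−S_dn) = (2.7100−85.4400)/(49.7043−30.4224) = -4.2906. V = [p*·2.7100 + (1−p*)·85.4400]/1.11 = 10.7227. B = V − Δ·S = 194.5672.
(2,1): S=70.0060. Δ = (V_up−V_dn)/(S_up−S_dn) = (154.1300−2.7100)/(81.2070−49.7043) = 4.8066. V = [p*·154.1300 + (1−p*)·2.7100]/1.11 = 123.6987. B = V − Δ·S = -212.7902.
(2,2): S=114.3760. Δ = (V_up−V_dn)/(S_up−S_dn) = (79.7700−154.1300)/(132.6762−81.2070) = -1.4447. V = [p*·79.7700 + (1−p*)·154.1300]/1.11 = 79.3083. B = V − Δ·S = 244.5528.
(1,0): S=60.3500. Δ = (V_up−V_dn)/(S_up−S_dn) = (123.6987−10.7227)/(70.0060−42.8485) = 4.1600. V = [p*·123.6987 + (1−p*)·10.7227]/1.11 = 100.1314. B = V − Δ·S = -150.9264.
(1,1): S=98.6000. Δ = (V_up−V_dn)/(S_up−S_dn) = (79.3083−123.6987)/(114.3760−70.0060) = -1.0005. V = [p*·79.3083 + (1−p*)·123.6987]/1.11 = 75.8924. B = V − Δ·S = 174.5377.
(0,0): S=85.0000. Δ = (V_up−V_dn)/(S_up−S_dn) = (75.8924−100.1314)/(98.6000−60.3500) = -0.6337. V = [p*·75.8924 + (1−p*)·100.1314]/1.11 = 70.7979. B = V − Δ·S = 124.6622.
Self-financing check: at every node Δ·S+B equals the discounted successor values.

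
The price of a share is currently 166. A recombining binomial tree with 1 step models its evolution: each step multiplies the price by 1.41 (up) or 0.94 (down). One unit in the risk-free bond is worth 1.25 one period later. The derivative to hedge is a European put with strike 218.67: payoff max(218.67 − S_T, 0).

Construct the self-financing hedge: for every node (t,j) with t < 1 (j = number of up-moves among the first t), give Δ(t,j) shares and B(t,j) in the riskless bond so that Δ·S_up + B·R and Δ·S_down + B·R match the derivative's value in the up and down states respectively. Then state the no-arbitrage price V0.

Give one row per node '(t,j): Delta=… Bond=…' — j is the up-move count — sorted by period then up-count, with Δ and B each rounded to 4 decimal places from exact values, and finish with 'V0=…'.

Under the risk-neutral measure, an up-move has probability p* = (R−d)/(u−d) = 0.6596 and values discount at R = 1.25.
Payoff layer (t=1): V(1,0)=62.6300, V(1,1)=0.0000
  t=0,j=0: stock 166.0000 → up 234.0600 (V=0.0000), down 156.0400 (V=62.6300). Price 17.0567; hedge Δ=-0.8027, bond B=150.3120.
Root portfolio cost Δ·166+B reproduces V0=17.0567.

(0,0): Delta=-0.8027 Bond=150.3120
V0=17.0567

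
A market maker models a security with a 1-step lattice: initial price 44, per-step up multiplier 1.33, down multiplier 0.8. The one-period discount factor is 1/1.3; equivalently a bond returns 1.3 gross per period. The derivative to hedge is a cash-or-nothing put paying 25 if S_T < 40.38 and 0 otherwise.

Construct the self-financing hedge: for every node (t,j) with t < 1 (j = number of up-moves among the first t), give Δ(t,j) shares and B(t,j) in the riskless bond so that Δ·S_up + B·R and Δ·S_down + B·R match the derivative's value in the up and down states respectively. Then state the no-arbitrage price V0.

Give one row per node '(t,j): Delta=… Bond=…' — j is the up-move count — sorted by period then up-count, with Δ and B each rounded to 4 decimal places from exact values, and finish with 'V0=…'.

Risk-neutral probability p* = (R−d)/(u−d) = (1.3−0.8)/(1.33−0.8) = 0.9434.
Terminal values V(1,·): V(1,0)=25.0000, V(1,1)=0.0000
  t=0,j=0: stock 44.0000 → up 58.5200 (V=0.0000), down 35.2000 (V=25.0000). Price 1.0885; hedge Δ=-1.0720, bond B=48.2583.
Each (Δ,B) replicates both successor values, so the strategy is self-financing and V0 is arbitrage-free.

(0,0): Delta=-1.0720 Bond=48.2583
V0=1.0885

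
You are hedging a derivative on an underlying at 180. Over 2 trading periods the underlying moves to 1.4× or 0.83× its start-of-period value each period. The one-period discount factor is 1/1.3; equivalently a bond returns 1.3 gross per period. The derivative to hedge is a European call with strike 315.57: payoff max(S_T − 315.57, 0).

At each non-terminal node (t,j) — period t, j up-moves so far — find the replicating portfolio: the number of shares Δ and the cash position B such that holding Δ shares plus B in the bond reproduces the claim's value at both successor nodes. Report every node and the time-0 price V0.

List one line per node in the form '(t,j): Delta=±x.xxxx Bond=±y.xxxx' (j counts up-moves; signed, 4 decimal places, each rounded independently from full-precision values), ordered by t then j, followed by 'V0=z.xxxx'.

The replicating-portfolio and risk-neutral prices coincide; use p* = (1.3−0.83)/(1.4−0.83) = 0.8246 for the latter.
Terminal values V(2,·): V(2,0)=0.0000, V(2,1)=0.0000, V(2,2)=37.2300
  t=1,j=0: stock 149.4000 → up 209.1600 (V=0.0000), down 124.0020 (V=0.0000). Price 0.0000; hedge Δ=0.0000, bond B=0.0000.
  t=1,j=1: stock 252.0000 → up 352.8000 (V=37.2300), down 209.1600 (V=0.0000). Price 23.6142; hedge Δ=0.2592, bond B=-41.7016.
  t=0,j=0: stock 180.0000 → up 252.0000 (V=23.6142), down 149.4000 (V=0.0000). Price 14.9779; hedge Δ=0.2302, bond B=-26.4504.
Self-financing check: at every node Δ·S+B equals the discounted successor values.

(0,0): Delta=0.2302 Bond=-26.4504
(1,0): Delta=0.0000 Bond=0.0000
(1,1): Delta=0.2592 Bond=-41.7016
V0=14.9779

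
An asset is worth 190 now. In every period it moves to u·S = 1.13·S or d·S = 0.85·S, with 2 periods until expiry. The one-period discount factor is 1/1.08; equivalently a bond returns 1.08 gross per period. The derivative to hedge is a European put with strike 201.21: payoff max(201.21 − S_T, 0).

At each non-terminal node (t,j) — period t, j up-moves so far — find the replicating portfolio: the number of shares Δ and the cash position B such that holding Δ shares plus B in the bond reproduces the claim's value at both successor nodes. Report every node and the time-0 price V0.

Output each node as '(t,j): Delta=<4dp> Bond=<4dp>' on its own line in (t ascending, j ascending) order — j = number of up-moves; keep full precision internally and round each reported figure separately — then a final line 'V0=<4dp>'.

(0,0): Delta=-0.4081 Bond=83.9948
(1,0): Delta=-1.0000 Bond=186.3056
(1,1): Delta=-0.3113 Bond=69.9337
V0=6.4550

Since d<R<u, set p* = (R−d)/(u−d) = 0.8214; price each node as the discounted p*-expectation of its children.
At expiry t=2: V(2,0)=63.9350, V(2,1)=18.7150, V(2,2)=0.0000
Node (1,0) S=161.5000: V=(p*·18.7150+(1−p*)·63.9350)/1.08=24.8056; Δ=(18.7150−63.9350)/(182.4950−137.2750)=-1.0000; B=V−Δ·S=186.3056
Node (1,1) S=214.7000: V=(p*·0.0000+(1−p*)·18.7150)/1.08=3.0944; Δ=(0.0000−18.7150)/(242.6110−182.4950)=-0.3113; B=V−Δ·S=69.9337
Node (0,0) S=190.0000: V=(p*·3.0944+(1−p*)·24.8056)/1.08=6.4550; Δ=(3.0944−24.8056)/(214.7000−161.5000)=-0.4081; B=V−Δ·S=83.9948
Root portfolio cost Δ·190+B reproduces V0=6.4550.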